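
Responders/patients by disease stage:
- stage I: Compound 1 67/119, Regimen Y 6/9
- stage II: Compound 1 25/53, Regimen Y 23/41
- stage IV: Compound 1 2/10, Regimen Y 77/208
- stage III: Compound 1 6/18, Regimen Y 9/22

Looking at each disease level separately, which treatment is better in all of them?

Regimen Y

Stage I: Compound 1 67/119 = 56.3%, Regimen Y 6/9 = 66.7% → Regimen Y
Stage II: Compound 1 25/53 = 47.2%, Regimen Y 23/41 = 56.1% → Regimen Y
Stage IV: Compound 1 2/10 = 20.0%, Regimen Y 77/208 = 37.0% → Regimen Y
Stage III: Compound 1 6/18 = 33.3%, Regimen Y 9/22 = 40.9% → Regimen Y
Regimen Y has the higher rate in all 4 groups.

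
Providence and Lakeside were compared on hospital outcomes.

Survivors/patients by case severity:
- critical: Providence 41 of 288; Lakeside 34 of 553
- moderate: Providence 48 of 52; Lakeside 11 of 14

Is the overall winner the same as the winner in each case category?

Critical: Providence 41/288 = 14.2%, Lakeside 34/553 = 6.1% → Providence
Moderate: Providence 48/52 = 92.3%, Lakeside 11/14 = 78.6% → Providence
Overall: Providence 89/340 = 26.2%, Lakeside 45/567 = 7.9% → Providence
Providence wins overall and in every case group — no reversal.

Yes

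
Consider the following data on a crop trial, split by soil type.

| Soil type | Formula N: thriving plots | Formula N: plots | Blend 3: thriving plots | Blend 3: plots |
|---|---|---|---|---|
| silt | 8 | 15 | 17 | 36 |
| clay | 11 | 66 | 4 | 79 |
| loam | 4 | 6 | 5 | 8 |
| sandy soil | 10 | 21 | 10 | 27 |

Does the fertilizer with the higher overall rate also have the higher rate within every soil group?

Yes

Silt: Formula N 8/15 = 53.3%, Blend 3 17/36 = 47.2% → Formula N
Clay: Formula N 11/66 = 16.7%, Blend 3 4/79 = 5.1% → Formula N
Loam: Formula N 4/6 = 66.7%, Blend 3 5/8 = 62.5% → Formula N
Sandy soil: Formula N 10/21 = 47.6%, Blend 3 10/27 = 37.0% → Formula N
Overall: Formula N 33/108 = 30.6%, Blend 3 36/150 = 24.0% → Formula N
Formula N wins overall and in every soil group — no reversal.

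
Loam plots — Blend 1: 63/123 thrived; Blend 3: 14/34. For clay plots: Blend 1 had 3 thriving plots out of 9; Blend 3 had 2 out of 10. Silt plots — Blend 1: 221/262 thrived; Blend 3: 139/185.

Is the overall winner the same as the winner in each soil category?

Loam: Blend 1 63/123 = 51.2%, Blend 3 14/34 = 41.2% → Blend 1
Clay: Blend 1 3/9 = 33.3%, Blend 3 2/10 = 20.0% → Blend 1
Silt: Blend 1 221/262 = 84.4%, Blend 3 139/185 = 75.1% → Blend 1
Overall: Blend 1 287/394 = 72.8%, Blend 3 155/229 = 67.7% → Blend 1
Blend 1 wins overall and in every soil group — no reversal.

Yes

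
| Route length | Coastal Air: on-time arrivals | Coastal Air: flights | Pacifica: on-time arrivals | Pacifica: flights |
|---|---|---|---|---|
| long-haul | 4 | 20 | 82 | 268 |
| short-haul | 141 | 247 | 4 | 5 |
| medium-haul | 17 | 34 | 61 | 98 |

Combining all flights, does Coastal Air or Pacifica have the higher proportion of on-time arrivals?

Long-haul: Coastal Air 4/20 = 20.0%, Pacifica 82/268 = 30.6% → Pacifica
Short-haul: Coastal Air 141/247 = 57.1%, Pacifica 4/5 = 80.0% → Pacifica
Medium-haul: Coastal Air 17/34 = 50.0%, Pacifica 61/98 = 62.2% → Pacifica
Overall: Coastal Air 162/301 = 53.8%, Pacifica 147/371 = 39.6% → Coastal Air
(Pacifica wins every route group but Coastal Air wins overall — Pacifica's flights skew toward the low-rate long-haul group.)

Coastal Air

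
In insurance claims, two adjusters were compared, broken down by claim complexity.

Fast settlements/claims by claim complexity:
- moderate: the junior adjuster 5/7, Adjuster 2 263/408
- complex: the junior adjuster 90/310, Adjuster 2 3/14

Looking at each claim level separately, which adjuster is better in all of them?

Moderate: the junior adjuster 5/7 = 71.4%, Adjuster 2 263/408 = 64.5% → the junior adjuster
Complex: the junior adjuster 90/310 = 29.0%, Adjuster 2 3/14 = 21.4% → the junior adjuster
The junior adjuster has the higher rate in both groups.

the junior adjuster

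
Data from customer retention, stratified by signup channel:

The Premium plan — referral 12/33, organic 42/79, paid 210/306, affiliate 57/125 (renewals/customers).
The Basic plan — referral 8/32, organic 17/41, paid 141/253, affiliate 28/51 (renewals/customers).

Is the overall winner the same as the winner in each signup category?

Referral: the Premium plan 12/33 = 36.4%, the Basic plan 8/32 = 25.0% → the Premium plan
Organic: the Premium plan 42/79 = 53.2%, the Basic plan 17/41 = 41.5% → the Premium plan
Paid: the Premium plan 210/306 = 68.6%, the Basic plan 141/253 = 55.7% → the Premium plan
Affiliate: the Premium plan 57/125 = 45.6%, the Basic plan 28/51 = 54.9% → the Basic plan
Overall: the Premium plan 321/543 = 59.1%, the Basic plan 194/377 = 51.5% → the Premium plan
Neither sweeps: the Premium plan wins 3 of 4 groups, the Basic plan wins 1. The Premium plan wins overall but not every group — no Simpson reversal.

No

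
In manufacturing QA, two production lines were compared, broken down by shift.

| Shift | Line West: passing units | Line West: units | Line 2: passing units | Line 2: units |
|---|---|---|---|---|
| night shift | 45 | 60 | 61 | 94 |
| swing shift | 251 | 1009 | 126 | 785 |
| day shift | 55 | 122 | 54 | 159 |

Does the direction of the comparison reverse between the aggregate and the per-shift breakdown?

No

Night shift: Line West 45/60 = 75.0%, Line 2 61/94 = 64.9% → Line West
Swing shift: Line West 251/1009 = 24.9%, Line 2 126/785 = 16.1% → Line West
Day shift: Line West 55/122 = 45.1%, Line 2 54/159 = 34.0% → Line West
Overall: Line West 351/1191 = 29.5%, Line 2 241/1038 = 23.2% → Line West
Line West wins overall and in every shift group — no reversal.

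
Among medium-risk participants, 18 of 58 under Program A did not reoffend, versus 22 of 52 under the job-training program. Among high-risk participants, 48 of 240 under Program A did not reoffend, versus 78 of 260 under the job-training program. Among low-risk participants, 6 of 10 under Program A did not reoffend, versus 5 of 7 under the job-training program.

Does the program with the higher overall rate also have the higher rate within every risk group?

Yes

Medium-risk: Program A 18/58 = 31.0%, the job-training program 22/52 = 42.3% → the job-training program
High-risk: Program A 48/240 = 20.0%, the job-training program 78/260 = 30.0% → the job-training program
Low-risk: Program A 6/10 = 60.0%, the job-training program 5/7 = 71.4% → the job-training program
Overall: Program A 72/308 = 23.4%, the job-training program 105/319 = 32.9% → the job-training program
The job-training program wins overall and in every risk group — no reversal.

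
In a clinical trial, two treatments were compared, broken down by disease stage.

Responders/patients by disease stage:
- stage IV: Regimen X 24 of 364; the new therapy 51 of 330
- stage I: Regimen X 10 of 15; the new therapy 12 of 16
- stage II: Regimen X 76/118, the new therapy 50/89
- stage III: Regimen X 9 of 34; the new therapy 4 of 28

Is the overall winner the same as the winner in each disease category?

No

Stage IV: Regimen X 24/364 = 6.6%, the new therapy 51/330 = 15.5% → the new therapy
Stage I: Regimen X 10/15 = 66.7%, the new therapy 12/16 = 75.0% → the new therapy
Stage II: Regimen X 76/118 = 64.4%, the new therapy 50/89 = 56.2% → Regimen X
Stage III: Regimen X 9/34 = 26.5%, the new therapy 4/28 = 14.3% → Regimen X
Overall: Regimen X 119/531 = 22.4%, the new therapy 117/463 = 25.3% → the new therapy
Neither sweeps: Regimen X wins 2 of 4 groups, the new therapy wins 2. The new therapy wins overall but not every group — no Simpson reversal.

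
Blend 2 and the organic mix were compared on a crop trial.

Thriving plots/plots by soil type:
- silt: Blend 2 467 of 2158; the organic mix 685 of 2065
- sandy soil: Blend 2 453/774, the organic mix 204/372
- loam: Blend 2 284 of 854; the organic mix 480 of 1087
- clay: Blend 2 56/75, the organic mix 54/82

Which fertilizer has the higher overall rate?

Silt: Blend 2 467/2158 = 21.6%, the organic mix 685/2065 = 33.2% → the organic mix
Sandy soil: Blend 2 453/774 = 58.5%, the organic mix 204/372 = 54.8% → Blend 2
Loam: Blend 2 284/854 = 33.3%, the organic mix 480/1087 = 44.2% → the organic mix
Clay: Blend 2 56/75 = 74.7%, the organic mix 54/82 = 65.9% → Blend 2
Overall: Blend 2 1260/3861 = 32.6%, the organic mix 1423/3606 = 39.5% → the organic mix
(Neither sweeps every soil group, but the organic mix has the higher pooled rate.)

the organic mix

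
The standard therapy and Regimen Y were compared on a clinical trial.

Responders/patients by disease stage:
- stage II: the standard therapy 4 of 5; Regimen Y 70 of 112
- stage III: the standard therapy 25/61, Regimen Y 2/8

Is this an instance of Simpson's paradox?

Stage II: the standard therapy 4/5 = 80.0%, Regimen Y 70/112 = 62.5% → the standard therapy
Stage III: the standard therapy 25/61 = 41.0%, Regimen Y 2/8 = 25.0% → the standard therapy
Overall: the standard therapy 29/66 = 43.9%, Regimen Y 72/120 = 60.0% → Regimen Y
The standard therapy wins each disease group but Regimen Y wins overall — the comparison reverses. The standard therapy's patients skew toward stage III, which has a lower base rate.

Yes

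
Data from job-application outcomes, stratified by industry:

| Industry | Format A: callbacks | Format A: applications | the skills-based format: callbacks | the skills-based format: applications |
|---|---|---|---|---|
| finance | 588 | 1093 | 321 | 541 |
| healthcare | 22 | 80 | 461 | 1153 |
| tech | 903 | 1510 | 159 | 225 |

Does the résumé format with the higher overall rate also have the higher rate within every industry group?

Finance: Format A 588/1093 = 53.8%, the skills-based format 321/541 = 59.3% → the skills-based format
Healthcare: Format A 22/80 = 27.5%, the skills-based format 461/1153 = 40.0% → the skills-based format
Tech: Format A 903/1510 = 59.8%, the skills-based format 159/225 = 70.7% → the skills-based format
Overall: Format A 1513/2683 = 56.4%, the skills-based format 941/1919 = 49.0% → Format A
The skills-based format wins each industry group but Format A wins overall — the comparison reverses. The skills-based format's applications skew toward healthcare, which has a lower base rate.

No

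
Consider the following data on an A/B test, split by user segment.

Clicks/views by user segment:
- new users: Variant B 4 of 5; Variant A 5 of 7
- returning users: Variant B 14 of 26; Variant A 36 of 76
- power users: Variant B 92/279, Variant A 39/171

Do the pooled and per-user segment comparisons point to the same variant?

Yes

New users: Variant B 4/5 = 80.0%, Variant A 5/7 = 71.4% → Variant B
Returning users: Variant B 14/26 = 53.8%, Variant A 36/76 = 47.4% → Variant B
Power users: Variant B 92/279 = 33.0%, Variant A 39/171 = 22.8% → Variant B
Overall: Variant B 110/310 = 35.5%, Variant A 80/254 = 31.5% → Variant B
Variant B wins overall and in every user group — no reversal.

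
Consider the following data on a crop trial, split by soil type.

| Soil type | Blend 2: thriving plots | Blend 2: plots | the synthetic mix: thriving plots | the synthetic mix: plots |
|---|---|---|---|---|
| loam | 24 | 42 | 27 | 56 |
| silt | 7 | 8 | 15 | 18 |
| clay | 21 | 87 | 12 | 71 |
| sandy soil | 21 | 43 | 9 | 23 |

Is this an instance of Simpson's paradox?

Loam: Blend 2 24/42 = 57.1%, the synthetic mix 27/56 = 48.2% → Blend 2
Silt: Blend 2 7/8 = 87.5%, the synthetic mix 15/18 = 83.3% → Blend 2
Clay: Blend 2 21/87 = 24.1%, the synthetic mix 12/71 = 16.9% → Blend 2
Sandy soil: Blend 2 21/43 = 48.8%, the synthetic mix 9/23 = 39.1% → Blend 2
Overall: Blend 2 73/180 = 40.6%, the synthetic mix 63/168 = 37.5% → Blend 2
Blend 2 wins overall and in every soil group — no reversal.

No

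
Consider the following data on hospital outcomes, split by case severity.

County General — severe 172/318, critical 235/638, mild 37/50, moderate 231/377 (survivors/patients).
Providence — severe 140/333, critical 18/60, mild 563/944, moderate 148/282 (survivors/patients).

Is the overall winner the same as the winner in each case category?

Severe: County General 172/318 = 54.1%, Providence 140/333 = 42.0% → County General
Critical: County General 235/638 = 36.8%, Providence 18/60 = 30.0% → County General
Mild: County General 37/50 = 74.0%, Providence 563/944 = 59.6% → County General
Moderate: County General 231/377 = 61.3%, Providence 148/282 = 52.5% → County General
Overall: County General 675/1383 = 48.8%, Providence 869/1619 = 53.7% → Providence
County General wins each case group but Providence wins overall — the comparison reverses. County General's patients skew toward critical, which has a lower base rate.

No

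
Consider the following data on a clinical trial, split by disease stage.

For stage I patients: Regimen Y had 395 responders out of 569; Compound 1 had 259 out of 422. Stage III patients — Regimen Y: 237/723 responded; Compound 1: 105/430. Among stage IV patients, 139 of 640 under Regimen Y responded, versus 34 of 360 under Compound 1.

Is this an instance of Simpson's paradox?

Stage I: Regimen Y 395/569 = 69.4%, Compound 1 259/422 = 61.4% → Regimen Y
Stage III: Regimen Y 237/723 = 32.8%, Compound 1 105/430 = 24.4% → Regimen Y
Stage IV: Regimen Y 139/640 = 21.7%, Compound 1 34/360 = 9.4% → Regimen Y
Overall: Regimen Y 771/1932 = 39.9%, Compound 1 398/1212 = 32.8% → Regimen Y
Regimen Y wins overall and in every disease group — no reversal.

No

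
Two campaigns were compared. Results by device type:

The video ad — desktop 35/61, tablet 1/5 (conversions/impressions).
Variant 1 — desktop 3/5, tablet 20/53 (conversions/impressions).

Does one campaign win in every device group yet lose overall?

Yes

Desktop: the video ad 35/61 = 57.4%, Variant 1 3/5 = 60.0% → Variant 1
Tablet: the video ad 1/5 = 20.0%, Variant 1 20/53 = 37.7% → Variant 1
Overall: the video ad 36/66 = 54.5%, Variant 1 23/58 = 39.7% → the video ad
Variant 1 wins each device group but the video ad wins overall — the comparison reverses. Variant 1's impressions skew toward tablet, which has a lower base rate.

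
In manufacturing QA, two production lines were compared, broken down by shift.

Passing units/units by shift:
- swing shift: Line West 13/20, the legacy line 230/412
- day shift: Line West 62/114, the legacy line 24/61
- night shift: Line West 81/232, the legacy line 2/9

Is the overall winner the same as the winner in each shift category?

No

Swing shift: Line West 13/20 = 65.0%, the legacy line 230/412 = 55.8% → Line West
Day shift: Line West 62/114 = 54.4%, the legacy line 24/61 = 39.3% → Line West
Night shift: Line West 81/232 = 34.9%, the legacy line 2/9 = 22.2% → Line West
Overall: Line West 156/366 = 42.6%, the legacy line 256/482 = 53.1% → the legacy line
Line West wins each shift group but the legacy line wins overall — the comparison reverses. Line West's units skew toward night shift, which has a lower base rate.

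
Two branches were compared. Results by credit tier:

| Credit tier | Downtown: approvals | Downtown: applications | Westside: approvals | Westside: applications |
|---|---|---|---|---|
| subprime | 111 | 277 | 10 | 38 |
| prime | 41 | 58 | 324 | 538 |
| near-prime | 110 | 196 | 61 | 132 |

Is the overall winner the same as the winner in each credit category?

Subprime: Downtown 111/277 = 40.1%, Westside 10/38 = 26.3% → Downtown
Prime: Downtown 41/58 = 70.7%, Westside 324/538 = 60.2% → Downtown
Near-prime: Downtown 110/196 = 56.1%, Westside 61/132 = 46.2% → Downtown
Overall: Downtown 262/531 = 49.3%, Westside 395/708 = 55.8% → Westside
Downtown wins each credit group but Westside wins overall — the comparison reverses. Downtown's applications skew toward subprime, which has a lower base rate.

No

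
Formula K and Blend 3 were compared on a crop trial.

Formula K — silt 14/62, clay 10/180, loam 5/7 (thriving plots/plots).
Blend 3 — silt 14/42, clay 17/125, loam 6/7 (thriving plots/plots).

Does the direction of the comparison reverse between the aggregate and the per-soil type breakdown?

Silt: Formula K 14/62 = 22.6%, Blend 3 14/42 = 33.3% → Blend 3
Clay: Formula K 10/180 = 5.6%, Blend 3 17/125 = 13.6% → Blend 3
Loam: Formula K 5/7 = 71.4%, Blend 3 6/7 = 85.7% → Blend 3
Overall: Formula K 29/249 = 11.6%, Blend 3 37/174 = 21.3% → Blend 3
Blend 3 wins overall and in every soil group — no reversal.

No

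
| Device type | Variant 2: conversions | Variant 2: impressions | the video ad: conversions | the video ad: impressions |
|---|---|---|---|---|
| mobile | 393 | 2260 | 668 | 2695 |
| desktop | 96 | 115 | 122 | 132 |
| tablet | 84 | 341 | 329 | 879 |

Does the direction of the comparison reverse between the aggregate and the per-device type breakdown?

Mobile: Variant 2 393/2260 = 17.4%, the video ad 668/2695 = 24.8% → the video ad
Desktop: Variant 2 96/115 = 83.5%, the video ad 122/132 = 92.4% → the video ad
Tablet: Variant 2 84/341 = 24.6%, the video ad 329/879 = 37.4% → the video ad
Overall: Variant 2 573/2716 = 21.1%, the video ad 1119/3706 = 30.2% → the video ad
The video ad wins overall and in every device group — no reversal.

No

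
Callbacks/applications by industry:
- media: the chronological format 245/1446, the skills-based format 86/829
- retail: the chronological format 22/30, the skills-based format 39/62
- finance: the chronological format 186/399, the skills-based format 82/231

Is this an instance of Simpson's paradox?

Media: the chronological format 245/1446 = 16.9%, the skills-based format 86/829 = 10.4% → the chronological format
Retail: the chronological format 22/30 = 73.3%, the skills-based format 39/62 = 62.9% → the chronological format
Finance: the chronological format 186/399 = 46.6%, the skills-based format 82/231 = 35.5% → the chronological format
Overall: the chronological format 453/1875 = 24.2%, the skills-based format 207/1122 = 18.4% → the chronological format
The chronological format wins overall and in every industry group — no reversal.

No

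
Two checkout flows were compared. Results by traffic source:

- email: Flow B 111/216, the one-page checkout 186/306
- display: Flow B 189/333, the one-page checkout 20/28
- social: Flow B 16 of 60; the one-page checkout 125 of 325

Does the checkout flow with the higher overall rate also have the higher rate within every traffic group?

No

Email: Flow B 111/216 = 51.4%, the one-page checkout 186/306 = 60.8% → the one-page checkout
Display: Flow B 189/333 = 56.8%, the one-page checkout 20/28 = 71.4% → the one-page checkout
Social: Flow B 16/60 = 26.7%, the one-page checkout 125/325 = 38.5% → the one-page checkout
Overall: Flow B 316/609 = 51.9%, the one-page checkout 331/659 = 50.2% → Flow B
The one-page checkout wins each traffic group but Flow B wins overall — the comparison reverses. The one-page checkout's sessions skew toward social, which has a lower base rate.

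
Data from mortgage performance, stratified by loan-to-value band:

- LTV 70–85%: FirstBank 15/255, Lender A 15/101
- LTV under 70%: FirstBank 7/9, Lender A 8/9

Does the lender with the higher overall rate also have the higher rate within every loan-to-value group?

LTV 70–85%: FirstBank 15/255 = 5.9%, Lender A 15/101 = 14.9% → Lender A
LTV under 70%: FirstBank 7/9 = 77.8%, Lender A 8/9 = 88.9% → Lender A
Overall: FirstBank 22/264 = 8.3%, Lender A 23/110 = 20.9% → Lender A
Lender A wins overall and in every loan-to-value group — no reversal.

Yes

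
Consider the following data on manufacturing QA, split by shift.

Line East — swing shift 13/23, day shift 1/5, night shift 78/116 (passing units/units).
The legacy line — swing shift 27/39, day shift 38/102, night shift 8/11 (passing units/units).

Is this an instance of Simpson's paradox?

Yes

Swing shift: Line East 13/23 = 56.5%, the legacy line 27/39 = 69.2% → the legacy line
Day shift: Line East 1/5 = 20.0%, the legacy line 38/102 = 37.3% → the legacy line
Night shift: Line East 78/116 = 67.2%, the legacy line 8/11 = 72.7% → the legacy line
Overall: Line East 92/144 = 63.9%, the legacy line 73/152 = 48.0% → Line East
The legacy line wins each shift group but Line East wins overall — the comparison reverses. The legacy line's units skew toward day shift, which has a lower base rate.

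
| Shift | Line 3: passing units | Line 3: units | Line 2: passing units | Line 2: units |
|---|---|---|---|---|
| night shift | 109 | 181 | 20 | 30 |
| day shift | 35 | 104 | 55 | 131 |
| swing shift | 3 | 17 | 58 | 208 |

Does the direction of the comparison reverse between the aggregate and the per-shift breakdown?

Yes

Night shift: Line 3 109/181 = 60.2%, Line 2 20/30 = 66.7% → Line 2
Day shift: Line 3 35/104 = 33.7%, Line 2 55/131 = 42.0% → Line 2
Swing shift: Line 3 3/17 = 17.6%, Line 2 58/208 = 27.9% → Line 2
Overall: Line 3 147/302 = 48.7%, Line 2 133/369 = 36.0% → Line 3
Line 2 wins each shift group but Line 3 wins overall — the comparison reverses. Line 2's units skew toward swing shift, which has a lower base rate.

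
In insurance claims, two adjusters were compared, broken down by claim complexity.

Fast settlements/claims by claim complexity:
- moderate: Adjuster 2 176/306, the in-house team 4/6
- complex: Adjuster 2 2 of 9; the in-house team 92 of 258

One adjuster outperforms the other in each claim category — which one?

the in-house team

Moderate: Adjuster 2 176/306 = 57.5%, the in-house team 4/6 = 66.7% → the in-house team
Complex: Adjuster 2 2/9 = 22.2%, the in-house team 92/258 = 35.7% → the in-house team
The in-house team has the higher rate in both groups.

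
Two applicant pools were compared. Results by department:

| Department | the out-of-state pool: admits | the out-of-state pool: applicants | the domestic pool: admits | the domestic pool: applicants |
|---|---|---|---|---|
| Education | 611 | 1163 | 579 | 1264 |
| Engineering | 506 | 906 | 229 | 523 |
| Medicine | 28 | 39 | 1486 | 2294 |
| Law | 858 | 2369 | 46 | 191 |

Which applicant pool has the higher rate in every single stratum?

the out-of-state pool

Education: the out-of-state pool 611/1163 = 52.5%, the domestic pool 579/1264 = 45.8% → the out-of-state pool
Engineering: the out-of-state pool 506/906 = 55.8%, the domestic pool 229/523 = 43.8% → the out-of-state pool
Medicine: the out-of-state pool 28/39 = 71.8%, the domestic pool 1486/2294 = 64.8% → the out-of-state pool
Law: the out-of-state pool 858/2369 = 36.2%, the domestic pool 46/191 = 24.1% → the out-of-state pool
The out-of-state pool has the higher rate in all 4 groups.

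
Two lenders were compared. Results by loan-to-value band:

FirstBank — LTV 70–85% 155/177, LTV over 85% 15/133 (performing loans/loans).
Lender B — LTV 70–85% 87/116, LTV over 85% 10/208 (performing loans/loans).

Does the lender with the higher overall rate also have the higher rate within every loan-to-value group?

LTV 70–85%: FirstBank 155/177 = 87.6%, Lender B 87/116 = 75.0% → FirstBank
LTV over 85%: FirstBank 15/133 = 11.3%, Lender B 10/208 = 4.8% → FirstBank
Overall: FirstBank 170/310 = 54.8%, Lender B 97/324 = 29.9% → FirstBank
FirstBank wins overall and in every loan-to-value group — no reversal.

Yes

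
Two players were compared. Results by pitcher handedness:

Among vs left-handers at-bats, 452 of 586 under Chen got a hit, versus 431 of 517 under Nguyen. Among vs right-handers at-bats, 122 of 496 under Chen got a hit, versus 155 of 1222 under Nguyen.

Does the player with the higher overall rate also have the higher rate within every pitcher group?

No

Vs left-handers: Chen 452/586 = 77.1%, Nguyen 431/517 = 83.4% → Nguyen
Vs right-handers: Chen 122/496 = 24.6%, Nguyen 155/1222 = 12.7% → Chen
Overall: Chen 574/1082 = 53.0%, Nguyen 586/1739 = 33.7% → Chen
Neither sweeps: Chen wins 1 of 2 groups, Nguyen wins 1. Chen wins overall but not every group — no Simpson reversal.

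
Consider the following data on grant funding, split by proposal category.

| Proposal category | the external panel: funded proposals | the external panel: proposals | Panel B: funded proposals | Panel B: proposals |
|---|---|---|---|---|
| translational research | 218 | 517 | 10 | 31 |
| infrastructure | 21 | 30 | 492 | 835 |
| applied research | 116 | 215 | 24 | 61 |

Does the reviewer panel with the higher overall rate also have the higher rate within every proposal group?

Translational research: the external panel 218/517 = 42.2%, Panel B 10/31 = 32.3% → the external panel
Infrastructure: the external panel 21/30 = 70.0%, Panel B 492/835 = 58.9% → the external panel
Applied research: the external panel 116/215 = 54.0%, Panel B 24/61 = 39.3% → the external panel
Overall: the external panel 355/762 = 46.6%, Panel B 526/927 = 56.7% → Panel B
The external panel wins each proposal group but Panel B wins overall — the comparison reverses. The external panel's proposals skew toward translational research, which has a lower base rate.

No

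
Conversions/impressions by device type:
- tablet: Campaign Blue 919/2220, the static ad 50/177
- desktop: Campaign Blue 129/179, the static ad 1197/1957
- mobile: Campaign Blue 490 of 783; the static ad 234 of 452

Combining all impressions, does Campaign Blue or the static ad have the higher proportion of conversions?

Tablet: Campaign Blue 919/2220 = 41.4%, the static ad 50/177 = 28.2% → Campaign Blue
Desktop: Campaign Blue 129/179 = 72.1%, the static ad 1197/1957 = 61.2% → Campaign Blue
Mobile: Campaign Blue 490/783 = 62.6%, the static ad 234/452 = 51.8% → Campaign Blue
Overall: Campaign Blue 1538/3182 = 48.3%, the static ad 1481/2586 = 57.3% → the static ad
(Campaign Blue wins every device group but the static ad wins overall — Campaign Blue's impressions skew toward the low-rate tablet group.)

the static ad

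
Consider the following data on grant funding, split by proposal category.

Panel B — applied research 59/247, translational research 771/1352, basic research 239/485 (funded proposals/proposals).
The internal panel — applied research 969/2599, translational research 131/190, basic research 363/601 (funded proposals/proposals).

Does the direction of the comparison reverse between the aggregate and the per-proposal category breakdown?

Yes

Applied research: Panel B 59/247 = 23.9%, the internal panel 969/2599 = 37.3% → the internal panel
Translational research: Panel B 771/1352 = 57.0%, the internal panel 131/190 = 68.9% → the internal panel
Basic research: Panel B 239/485 = 49.3%, the internal panel 363/601 = 60.4% → the internal panel
Overall: Panel B 1069/2084 = 51.3%, the internal panel 1463/3390 = 43.2% → Panel B
The internal panel wins each proposal group but Panel B wins overall — the comparison reverses. The internal panel's proposals skew toward applied research, which has a lower base rate.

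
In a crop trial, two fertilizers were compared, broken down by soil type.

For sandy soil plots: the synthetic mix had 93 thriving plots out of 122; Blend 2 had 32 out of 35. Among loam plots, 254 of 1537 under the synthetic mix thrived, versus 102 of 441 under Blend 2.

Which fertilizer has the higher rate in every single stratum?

Sandy soil: the synthetic mix 93/122 = 76.2%, Blend 2 32/35 = 91.4% → Blend 2
Loam: the synthetic mix 254/1537 = 16.5%, Blend 2 102/441 = 23.1% → Blend 2
Blend 2 has the higher rate in both groups.

Blend 2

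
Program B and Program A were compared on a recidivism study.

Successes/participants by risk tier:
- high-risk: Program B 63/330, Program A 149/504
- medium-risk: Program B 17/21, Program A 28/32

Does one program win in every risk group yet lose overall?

High-risk: Program B 63/330 = 19.1%, Program A 149/504 = 29.6% → Program A
Medium-risk: Program B 17/21 = 81.0%, Program A 28/32 = 87.5% → Program A
Overall: Program B 80/351 = 22.8%, Program A 177/536 = 33.0% → Program A
Program A wins overall and in every risk group — no reversal.

No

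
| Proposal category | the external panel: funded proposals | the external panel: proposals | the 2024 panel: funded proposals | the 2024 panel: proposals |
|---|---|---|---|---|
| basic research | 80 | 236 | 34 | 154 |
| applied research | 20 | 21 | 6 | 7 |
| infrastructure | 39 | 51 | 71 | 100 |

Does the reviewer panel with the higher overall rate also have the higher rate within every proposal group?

Basic research: the external panel 80/236 = 33.9%, the 2024 panel 34/154 = 22.1% → the external panel
Applied research: the external panel 20/21 = 95.2%, the 2024 panel 6/7 = 85.7% → the external panel
Infrastructure: the external panel 39/51 = 76.5%, the 2024 panel 71/100 = 71.0% → the external panel
Overall: the external panel 139/308 = 45.1%, the 2024 panel 111/261 = 42.5% → the external panel
The external panel wins overall and in every proposal group — no reversal.

Yes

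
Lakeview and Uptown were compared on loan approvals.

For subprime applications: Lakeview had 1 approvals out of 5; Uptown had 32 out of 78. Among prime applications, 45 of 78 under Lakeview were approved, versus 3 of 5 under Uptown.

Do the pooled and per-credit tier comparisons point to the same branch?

Subprime: Lakeview 1/5 = 20.0%, Uptown 32/78 = 41.0% → Uptown
Prime: Lakeview 45/78 = 57.7%, Uptown 3/5 = 60.0% → Uptown
Overall: Lakeview 46/83 = 55.4%, Uptown 35/83 = 42.2% → Lakeview
Uptown wins each credit group but Lakeview wins overall — the comparison reverses. Uptown's applications skew toward subprime, which has a lower base rate.

No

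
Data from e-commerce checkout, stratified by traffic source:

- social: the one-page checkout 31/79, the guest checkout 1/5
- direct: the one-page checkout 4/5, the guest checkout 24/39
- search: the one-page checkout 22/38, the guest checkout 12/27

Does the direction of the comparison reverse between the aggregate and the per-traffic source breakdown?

Yes

Social: the one-page checkout 31/79 = 39.2%, the guest checkout 1/5 = 20.0% → the one-page checkout
Direct: the one-page checkout 4/5 = 80.0%, the guest checkout 24/39 = 61.5% → the one-page checkout
Search: the one-page checkout 22/38 = 57.9%, the guest checkout 12/27 = 44.4% → the one-page checkout
Overall: the one-page checkout 57/122 = 46.7%, the guest checkout 37/71 = 52.1% → the guest checkout
The one-page checkout wins each traffic group but the guest checkout wins overall — the comparison reverses. The one-page checkout's sessions skew toward social, which has a lower base rate.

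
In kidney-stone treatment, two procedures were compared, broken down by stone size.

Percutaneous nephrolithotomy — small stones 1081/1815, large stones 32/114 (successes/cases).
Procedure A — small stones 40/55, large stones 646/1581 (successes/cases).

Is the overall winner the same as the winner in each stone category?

No

Small stones: percutaneous nephrolithotomy 1081/1815 = 59.6%, Procedure A 40/55 = 72.7% → Procedure A
Large stones: percutaneous nephrolithotomy 32/114 = 28.1%, Procedure A 646/1581 = 40.9% → Procedure A
Overall: percutaneous nephrolithotomy 1113/1929 = 57.7%, Procedure A 686/1636 = 41.9% → percutaneous nephrolithotomy
Procedure A wins each stone group but percutaneous nephrolithotomy wins overall — the comparison reverses. Procedure A's cases skew toward large stones, which has a lower base rate.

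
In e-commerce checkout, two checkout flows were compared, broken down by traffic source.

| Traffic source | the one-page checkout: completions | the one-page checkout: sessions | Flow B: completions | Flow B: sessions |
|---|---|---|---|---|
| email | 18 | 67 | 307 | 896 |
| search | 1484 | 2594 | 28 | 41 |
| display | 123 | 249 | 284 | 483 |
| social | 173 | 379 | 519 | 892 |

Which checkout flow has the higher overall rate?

the one-page checkout

Email: the one-page checkout 18/67 = 26.9%, Flow B 307/896 = 34.3% → Flow B
Search: the one-page checkout 1484/2594 = 57.2%, Flow B 28/41 = 68.3% → Flow B
Display: the one-page checkout 123/249 = 49.4%, Flow B 284/483 = 58.8% → Flow B
Social: the one-page checkout 173/379 = 45.6%, Flow B 519/892 = 58.2% → Flow B
Overall: the one-page checkout 1798/3289 = 54.7%, Flow B 1138/2312 = 49.2% → the one-page checkout
(Flow B wins every traffic group but the one-page checkout wins overall — Flow B's sessions skew toward the low-rate email group.)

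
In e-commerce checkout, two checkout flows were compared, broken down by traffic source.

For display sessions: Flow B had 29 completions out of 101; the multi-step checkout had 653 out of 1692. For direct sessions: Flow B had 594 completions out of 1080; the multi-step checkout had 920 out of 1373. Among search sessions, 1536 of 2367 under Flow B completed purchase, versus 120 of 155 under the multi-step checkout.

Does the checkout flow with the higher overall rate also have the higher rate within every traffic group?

Display: Flow B 29/101 = 28.7%, the multi-step checkout 653/1692 = 38.6% → the multi-step checkout
Direct: Flow B 594/1080 = 55.0%, the multi-step checkout 920/1373 = 67.0% → the multi-step checkout
Search: Flow B 1536/2367 = 64.9%, the multi-step checkout 120/155 = 77.4% → the multi-step checkout
Overall: Flow B 2159/3548 = 60.9%, the multi-step checkout 1693/3220 = 52.6% → Flow B
The multi-step checkout wins each traffic group but Flow B wins overall — the comparison reverses. The multi-step checkout's sessions skew toward display, which has a lower base rate.

No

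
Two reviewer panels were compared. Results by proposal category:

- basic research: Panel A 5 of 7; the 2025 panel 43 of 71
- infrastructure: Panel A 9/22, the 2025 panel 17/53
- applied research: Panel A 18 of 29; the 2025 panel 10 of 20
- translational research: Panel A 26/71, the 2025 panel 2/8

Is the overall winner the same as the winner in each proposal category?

No

Basic research: Panel A 5/7 = 71.4%, the 2025 panel 43/71 = 60.6% → Panel A
Infrastructure: Panel A 9/22 = 40.9%, the 2025 panel 17/53 = 32.1% → Panel A
Applied research: Panel A 18/29 = 62.1%, the 2025 panel 10/20 = 50.0% → Panel A
Translational research: Panel A 26/71 = 36.6%, the 2025 panel 2/8 = 25.0% → Panel A
Overall: Panel A 58/129 = 45.0%, the 2025 panel 72/152 = 47.4% → the 2025 panel
Panel A wins each proposal group but the 2025 panel wins overall — the comparison reverses. Panel A's proposals skew toward translational research, which has a lower base rate.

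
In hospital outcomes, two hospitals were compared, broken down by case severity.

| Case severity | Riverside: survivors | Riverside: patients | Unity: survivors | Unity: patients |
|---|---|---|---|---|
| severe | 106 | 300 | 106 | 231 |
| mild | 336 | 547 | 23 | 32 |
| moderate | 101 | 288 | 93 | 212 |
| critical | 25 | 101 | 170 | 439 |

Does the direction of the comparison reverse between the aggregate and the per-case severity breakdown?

Severe: Riverside 106/300 = 35.3%, Unity 106/231 = 45.9% → Unity
Mild: Riverside 336/547 = 61.4%, Unity 23/32 = 71.9% → Unity
Moderate: Riverside 101/288 = 35.1%, Unity 93/212 = 43.9% → Unity
Critical: Riverside 25/101 = 24.8%, Unity 170/439 = 38.7% → Unity
Overall: Riverside 568/1236 = 46.0%, Unity 392/914 = 42.9% → Riverside
Unity wins each case group but Riverside wins overall — the comparison reverses. Unity's patients skew toward critical, which has a lower base rate.

Yes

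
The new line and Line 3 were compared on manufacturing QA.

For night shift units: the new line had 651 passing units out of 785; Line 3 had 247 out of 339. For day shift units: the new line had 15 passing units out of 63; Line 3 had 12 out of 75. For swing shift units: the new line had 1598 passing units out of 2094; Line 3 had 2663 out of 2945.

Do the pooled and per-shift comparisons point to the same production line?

Night shift: the new line 651/785 = 82.9%, Line 3 247/339 = 72.9% → the new line
Day shift: the new line 15/63 = 23.8%, Line 3 12/75 = 16.0% → the new line
Swing shift: the new line 1598/2094 = 76.3%, Line 3 2663/2945 = 90.4% → Line 3
Overall: the new line 2264/2942 = 77.0%, Line 3 2922/3359 = 87.0% → Line 3
Neither sweeps: the new line wins 2 of 3 groups, Line 3 wins 1. Line 3 wins overall but not every group — no Simpson reversal.

No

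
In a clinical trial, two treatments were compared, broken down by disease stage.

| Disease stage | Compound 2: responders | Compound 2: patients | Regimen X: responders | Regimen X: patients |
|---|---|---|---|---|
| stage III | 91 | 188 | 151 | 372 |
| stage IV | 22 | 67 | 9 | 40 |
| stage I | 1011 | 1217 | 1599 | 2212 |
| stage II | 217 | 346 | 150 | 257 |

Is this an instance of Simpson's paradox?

Stage III: Compound 2 91/188 = 48.4%, Regimen X 151/372 = 40.6% → Compound 2
Stage IV: Compound 2 22/67 = 32.8%, Regimen X 9/40 = 22.5% → Compound 2
Stage I: Compound 2 1011/1217 = 83.1%, Regimen X 1599/2212 = 72.3% → Compound 2
Stage II: Compound 2 217/346 = 62.7%, Regimen X 150/257 = 58.4% → Compound 2
Overall: Compound 2 1341/1818 = 73.8%, Regimen X 1909/2881 = 66.3% → Compound 2
Compound 2 wins overall and in every disease group — no reversal.

No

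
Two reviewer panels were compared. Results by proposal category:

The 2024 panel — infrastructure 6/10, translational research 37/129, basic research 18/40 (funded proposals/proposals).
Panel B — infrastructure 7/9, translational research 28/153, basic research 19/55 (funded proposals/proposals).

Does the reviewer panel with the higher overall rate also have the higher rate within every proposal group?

No

Infrastructure: the 2024 panel 6/10 = 60.0%, Panel B 7/9 = 77.8% → Panel B
Translational research: the 2024 panel 37/129 = 28.7%, Panel B 28/153 = 18.3% → the 2024 panel
Basic research: the 2024 panel 18/40 = 45.0%, Panel B 19/55 = 34.5% → the 2024 panel
Overall: the 2024 panel 61/179 = 34.1%, Panel B 54/217 = 24.9% → the 2024 panel
Neither sweeps: the 2024 panel wins 2 of 3 groups, Panel B wins 1. The 2024 panel wins overall but not every group — no Simpson reversal.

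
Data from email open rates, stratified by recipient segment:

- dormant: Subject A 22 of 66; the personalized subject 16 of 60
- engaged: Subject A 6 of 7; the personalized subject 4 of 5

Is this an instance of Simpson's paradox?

No

Dormant: Subject A 22/66 = 33.3%, the personalized subject 16/60 = 26.7% → Subject A
Engaged: Subject A 6/7 = 85.7%, the personalized subject 4/5 = 80.0% → Subject A
Overall: Subject A 28/73 = 38.4%, the personalized subject 20/65 = 30.8% → Subject A
Subject A wins overall and in every recipient group — no reversal.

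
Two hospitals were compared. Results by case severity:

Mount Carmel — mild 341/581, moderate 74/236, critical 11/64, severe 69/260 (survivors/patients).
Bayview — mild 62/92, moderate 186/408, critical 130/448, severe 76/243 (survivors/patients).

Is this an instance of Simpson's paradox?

Yes

Mild: Mount Carmel 341/581 = 58.7%, Bayview 62/92 = 67.4% → Bayview
Moderate: Mount Carmel 74/236 = 31.4%, Bayview 186/408 = 45.6% → Bayview
Critical: Mount Carmel 11/64 = 17.2%, Bayview 130/448 = 29.0% → Bayview
Severe: Mount Carmel 69/260 = 26.5%, Bayview 76/243 = 31.3% → Bayview
Overall: Mount Carmel 495/1141 = 43.4%, Bayview 454/1191 = 38.1% → Mount Carmel
Bayview wins each case group but Mount Carmel wins overall — the comparison reverses. Bayview's patients skew toward critical, which has a lower base rate.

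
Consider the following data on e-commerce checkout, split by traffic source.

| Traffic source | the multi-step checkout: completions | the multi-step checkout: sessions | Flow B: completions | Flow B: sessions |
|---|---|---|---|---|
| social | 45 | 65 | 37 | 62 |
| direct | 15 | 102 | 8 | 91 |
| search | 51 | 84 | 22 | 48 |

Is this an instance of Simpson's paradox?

No

Social: the multi-step checkout 45/65 = 69.2%, Flow B 37/62 = 59.7% → the multi-step checkout
Direct: the multi-step checkout 15/102 = 14.7%, Flow B 8/91 = 8.8% → the multi-step checkout
Search: the multi-step checkout 51/84 = 60.7%, Flow B 22/48 = 45.8% → the multi-step checkout
Overall: the multi-step checkout 111/251 = 44.2%, Flow B 67/201 = 33.3% → the multi-step checkout
The multi-step checkout wins overall and in every traffic group — no reversal.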